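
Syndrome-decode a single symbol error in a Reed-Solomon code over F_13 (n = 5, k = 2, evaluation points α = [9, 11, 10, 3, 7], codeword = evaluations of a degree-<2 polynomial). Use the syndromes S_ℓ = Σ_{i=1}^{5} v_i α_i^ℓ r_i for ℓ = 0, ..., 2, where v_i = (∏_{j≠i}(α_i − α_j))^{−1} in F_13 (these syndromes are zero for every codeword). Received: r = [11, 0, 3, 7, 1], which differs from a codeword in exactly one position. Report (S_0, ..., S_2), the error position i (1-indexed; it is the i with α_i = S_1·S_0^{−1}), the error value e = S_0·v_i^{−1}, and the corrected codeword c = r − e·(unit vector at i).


S = (8, 10, 6), error at position 2, error magnitude e = 5, c = [11, 8, 3, 7, 1].

Step 1: column multipliers v_i = (∏_{j≠i}(α_i − α_j))^{−1} mod 13.
  i = 1 (α = 9): (9−11)(9−10)(9−3)(9−7) = (−2)·(−1)·6·2 = 24 ≡ 11, so v_1 = 11^{−1} = 6 (mod 13).
  i = 2 (α = 11): (11−9)(11−10)(11−3)(11−7) = 2·1·8·4 = 64 ≡ 12, so v_2 = 12^{−1} = 12 (mod 13).
  i = 3 (α = 10): (10−9)(10−11)(10−3)(10−7) = 1·(−1)·7·3 = −21 ≡ 5, so v_3 = 5^{−1} = 8 (mod 13).
  i = 4 (α = 3): (3−9)(3−11)(3−10)(3−7) = (−6)·(−8)·(−7)·(−4) = 1344 ≡ 5, so v_4 = 5^{−1} = 8 (mod 13).
  i = 5 (α = 7): (7−9)(7−11)(7−10)(7−3) = (−2)·(−4)·(−3)·4 = −96 ≡ 8, so v_5 = 8^{−1} = 5 (mod 13).
  v = [6, 12, 8, 8, 5].
Step 2: syndromes of r = [11, 0, 3, 7, 1] (all sums mod 13).
  S_0 = Σ v_i r_i = 6·11 + 12·0 + 8·3 + 8·7 + 5·1 = 151 ≡ 8.
  S_1 = Σ v_i α_i r_i = 6·9·11 + 12·11·0 + 8·10·3 + 8·3·7 + 5·7·1 = 1037 ≡ 10.
  α_i^2 mod 13 = [3, 4, 9, 9, 10].
  S_2 = Σ v_i α_i^2 r_i = 6·3·11 + 12·4·0 + 8·9·3 + 8·9·7 + 5·10·1 = 968 ≡ 6.
  S = (8, 10, 6) ≠ 0, so r is not a codeword (an error is present).
Step 3: locate the error. For a single error e at position i, S_ℓ = v_i·e·α_i^ℓ, so α_err = S_1/S_0.
  S_0^{−1} = 8^{−1} = 5 (mod 13), so α_err = 10·5 = 50 ≡ 11 = α_2. Error position i = 2.
  Consistency check: S_2/S_1 = 6·4 = 24 ≡ 11 = α_err ✓ (single-error assumption holds).
Step 4: error magnitude e = S_0/v_2 = S_0·∏_{j≠2}(α_2 − α_j) = 8·12 = 96 ≡ 5 (mod 13).
Step 5: correct position 2: c_2 = r_2 − e = 0 − 5 ≡ 8 (mod 13). Hence c = [11, 8, 3, 7, 1].
  Check: interpolating c through the α_i gives m(x) = 5 + 5·x (degree < 2) with m(α_i) = c_i for every i, so c is indeed a codeword.


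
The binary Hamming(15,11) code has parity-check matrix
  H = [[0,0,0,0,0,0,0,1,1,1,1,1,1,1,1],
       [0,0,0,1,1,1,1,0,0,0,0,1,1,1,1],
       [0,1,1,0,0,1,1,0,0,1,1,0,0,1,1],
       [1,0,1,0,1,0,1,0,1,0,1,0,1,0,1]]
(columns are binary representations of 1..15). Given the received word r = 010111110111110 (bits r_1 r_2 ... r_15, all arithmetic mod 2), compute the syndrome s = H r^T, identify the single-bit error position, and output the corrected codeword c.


s = (0, 1, 0, 0)^T, error position = 4, corrected codeword c = 010011110111110

Compute s = H r^T mod 2 one row at a time:
  s_1 = 1 + 0 + 1 + 1 + 1 + 1 + 1 + 0 = 6 ≡ 0 (mod 2).
  s_2 = 1 + 1 + 1 + 1 + 1 + 1 + 1 + 0 = 7 ≡ 1 (mod 2).
  s_3 = 1 + 0 + 1 + 1 + 1 + 1 + 1 + 0 = 6 ≡ 0 (mod 2).
  s_4 = 0 + 0 + 1 + 1 + 0 + 1 + 1 + 0 = 4 ≡ 0 (mod 2).
s = (0, 1, 0, 0)^T — this equals column 4 of H (binary 0100), so error is at position 4.
Correct: flip bit 4 of r = 010111110111110 to get c = 010011110111110.


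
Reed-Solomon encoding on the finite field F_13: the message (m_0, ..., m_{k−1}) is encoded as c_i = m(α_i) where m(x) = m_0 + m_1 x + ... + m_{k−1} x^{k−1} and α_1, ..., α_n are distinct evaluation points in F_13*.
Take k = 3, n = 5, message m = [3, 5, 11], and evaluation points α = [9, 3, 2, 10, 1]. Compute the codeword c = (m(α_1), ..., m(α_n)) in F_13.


c = [3, 0, 5, 9, 6]

Message polynomial: m(x) = 3 + 5·x + 11·x^2 (mod 13).
For each evaluation point α_i, compute m(α_i) mod 13:
  α_1 = 9: Horner steps 11 → 0 → 3, so m(9) = 3.
  α_2 = 3: Horner steps 11 → 12 → 0, so m(3) = 0.
  α_3 = 2: Horner steps 11 → 1 → 5, so m(2) = 5.
  α_4 = 10: Horner steps 11 → 11 → 9, so m(10) = 9.
  α_5 = 1: Horner steps 11 → 3 → 6, so m(1) = 6.
Codeword c = [3, 0, 5, 9, 6] ∈ F_13^5.


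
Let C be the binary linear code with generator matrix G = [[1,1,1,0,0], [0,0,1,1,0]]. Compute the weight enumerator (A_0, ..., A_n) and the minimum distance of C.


Weight distribution: A_0 = 1, A_2 = 1, A_3 = 2. Minimum distance d = 2.

Enumerate all 2^2 = 4 messages m ∈ F_2^2.
For each, compute codeword c = mG in F_2^5, then tally its weight.
  m = 00 → c = 00000, weight = 0.
  m = 10 → c = 11100, weight = 3.
  m = 01 → c = 00110, weight = 2.
  m = 11 → c = 11010, weight = 3.
Tally weights:
  weight 0: 1 codewords.
  weight 2: 1 codewords.
  weight 3: 2 codewords.
Minimum distance d = smallest w > 0 with A_w > 0 = 2.
Sanity: Σ A_w = 4 = 2^2 = 4 ✓.


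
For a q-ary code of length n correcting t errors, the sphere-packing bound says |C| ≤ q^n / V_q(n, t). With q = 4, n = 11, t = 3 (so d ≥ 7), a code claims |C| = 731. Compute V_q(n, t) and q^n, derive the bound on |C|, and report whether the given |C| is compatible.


V_q(n, t) = 4984, q^n = 4194304, Hamming bound = 841, |C| = 731 ≤ bound (satisfied).

Step 1: Compute V_q(n, t) = Σ_{j=0}^3 C(n, j) (q−1)^j.
  j = 0: C(11,0)·(3)^0 = 1·1 = 1.
  j = 1: C(11,1)·(3)^1 = 11·3 = 33.
  j = 2: C(11,2)·(3)^2 = 55·9 = 495.
  j = 3: C(11,3)·(3)^3 = 165·27 = 4455.
  V_q(n, t) = 1 + 33 + 495 + 4455 = 4984.
Step 2: q^n = 4^11 = 4194304.
Step 3: Hamming bound ⌊q^n / V_q(n,t)⌋ = ⌊4194304/4984⌋ = 841.
Step 4: Compare |C| = 731 to 841: satisfied.
The claimed |C| lies below the Hamming bound.


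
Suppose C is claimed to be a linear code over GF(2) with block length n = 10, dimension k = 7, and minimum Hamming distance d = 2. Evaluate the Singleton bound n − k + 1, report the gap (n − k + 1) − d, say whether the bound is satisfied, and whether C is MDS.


Singleton RHS = n − k + 1 = 4, slack = 2, bound satisfied, not MDS.

Singleton bound: d ≤ n − k + 1.
Here n = 10, k = 7, so n − k + 1 = 4.
Given d = 2, check d ≤ 4: YES.
Slack = (n − k + 1) − d = 2.
The code is NOT MDS (slack = 2 > 0).
Description: the claimed parameters are [10, 7, 2]_2; such a code would be non-MDS.


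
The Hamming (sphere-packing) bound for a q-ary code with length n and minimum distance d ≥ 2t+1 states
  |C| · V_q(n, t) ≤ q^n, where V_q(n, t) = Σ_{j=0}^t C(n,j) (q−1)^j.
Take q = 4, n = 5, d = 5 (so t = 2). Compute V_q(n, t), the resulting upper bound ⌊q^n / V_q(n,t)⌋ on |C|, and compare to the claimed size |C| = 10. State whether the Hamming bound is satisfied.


V_q(n, t) = 106, q^n = 1024, Hamming bound = 9, |C| = 10 > bound (violated).

Step 1: Compute V_q(n, t) = Σ_{j=0}^2 C(n, j) (q−1)^j.
  j = 0: C(5,0)·(3)^0 = 1·1 = 1.
  j = 1: C(5,1)·(3)^1 = 5·3 = 15.
  j = 2: C(5,2)·(3)^2 = 10·9 = 90.
  V_q(n, t) = 1 + 15 + 90 = 106.
Step 2: q^n = 4^5 = 1024.
Step 3: Hamming bound ⌊q^n / V_q(n,t)⌋ = ⌊1024/106⌋ = 9.
Step 4: Compare |C| = 10 to 9: violated.
The claimed |C| lies above the Hamming bound, so no 4-ary code of length 5 with d ≥ 5 can have 10 codewords.


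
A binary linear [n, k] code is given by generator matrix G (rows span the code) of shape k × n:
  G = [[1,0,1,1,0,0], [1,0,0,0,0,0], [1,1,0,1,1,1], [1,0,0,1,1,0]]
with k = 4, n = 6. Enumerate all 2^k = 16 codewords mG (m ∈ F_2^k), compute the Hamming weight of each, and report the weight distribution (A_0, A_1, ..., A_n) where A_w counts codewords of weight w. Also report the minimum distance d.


Weight distribution: A_0 = 1, A_1 = 1, A_2 = 4, A_3 = 4, A_4 = 3, A_5 = 3. Minimum distance d = 1.

Enumerate all 2^4 = 16 messages m ∈ F_2^4.
For each, compute codeword c = mG in F_2^6, then tally its weight.
  m = 0000 → c = 000000, weight = 0.
  m = 1000 → c = 101100, weight = 3.
  m = 0100 → c = 100000, weight = 1.
  m = 1100 → c = 001100, weight = 2.
  m = 0010 → c = 110111, weight = 5.
  m = 1010 → c = 011011, weight = 4.
  m = 0110 → c = 010111, weight = 4.
  m = 1110 → c = 111011, weight = 5.
  m = 0001 → c = 100110, weight = 3.
  m = 1001 → c = 001010, weight = 2.
  m = 0101 → c = 000110, weight = 2.
  m = 1101 → c = 101010, weight = 3.
  m = 0011 → c = 010001, weight = 2.
  m = 1011 → c = 111101, weight = 5.
  m = 0111 → c = 110001, weight = 3.
  m = 1111 → c = 011101, weight = 4.
Tally weights:
  weight 0: 1 codewords.
  weight 1: 1 codewords.
  weight 2: 4 codewords.
  weight 3: 4 codewords.
  weight 4: 3 codewords.
  weight 5: 3 codewords.
Minimum distance d = smallest w > 0 with A_w > 0 = 1.
Sanity: Σ A_w = 16 = 2^4 = 16 ✓.


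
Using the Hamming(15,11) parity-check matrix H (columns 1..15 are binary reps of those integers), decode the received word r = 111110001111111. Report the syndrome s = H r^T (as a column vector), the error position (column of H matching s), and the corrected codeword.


s = (1, 0, 0, 1)^T, error position = 9, corrected codeword c = 111110000111111

Compute s = H r^T mod 2 one row at a time:
  s_1 = 0 + 1 + 1 + 1 + 1 + 1 + 1 + 1 = 7 ≡ 1 (mod 2).
  s_2 = 1 + 1 + 0 + 0 + 1 + 1 + 1 + 1 = 6 ≡ 0 (mod 2).
  s_3 = 1 + 1 + 0 + 0 + 1 + 1 + 1 + 1 = 6 ≡ 0 (mod 2).
  s_4 = 1 + 1 + 1 + 0 + 1 + 1 + 1 + 1 = 7 ≡ 1 (mod 2).
s = (1, 0, 0, 1)^T — this equals column 9 of H (binary 1001), so error is at position 9.
Correct: flip bit 9 of r = 111110001111111 to get c = 111110000111111.


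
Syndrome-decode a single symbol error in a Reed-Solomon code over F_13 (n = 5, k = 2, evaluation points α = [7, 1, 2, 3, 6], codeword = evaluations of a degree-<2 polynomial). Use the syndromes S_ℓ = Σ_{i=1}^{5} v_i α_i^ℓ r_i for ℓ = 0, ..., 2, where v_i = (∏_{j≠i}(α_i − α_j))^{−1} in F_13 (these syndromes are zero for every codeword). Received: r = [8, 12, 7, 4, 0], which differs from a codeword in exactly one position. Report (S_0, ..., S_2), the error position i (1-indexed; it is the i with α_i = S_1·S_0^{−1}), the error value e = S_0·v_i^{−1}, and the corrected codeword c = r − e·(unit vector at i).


S = (12, 10, 4), error at position 4, error magnitude e = 2, c = [8, 12, 7, 2, 0].

Step 1: column multipliers v_i = (∏_{j≠i}(α_i − α_j))^{−1} mod 13.
  i = 1 (α = 7): (7−1)(7−2)(7−3)(7−6) = 6·5·4·1 = 120 ≡ 3, so v_1 = 3^{−1} = 9 (mod 13).
  i = 2 (α = 1): (1−7)(1−2)(1−3)(1−6) = (−6)·(−1)·(−2)·(−5) = 60 ≡ 8, so v_2 = 8^{−1} = 5 (mod 13).
  i = 3 (α = 2): (2−7)(2−1)(2−3)(2−6) = (−5)·1·(−1)·(−4) = −20 ≡ 6, so v_3 = 6^{−1} = 11 (mod 13).
  i = 4 (α = 3): (3−7)(3−1)(3−2)(3−6) = (−4)·2·1·(−3) = 24 ≡ 11, so v_4 = 11^{−1} = 6 (mod 13).
  i = 5 (α = 6): (6−7)(6−1)(6−2)(6−3) = (−1)·5·4·3 = −60 ≡ 5, so v_5 = 5^{−1} = 8 (mod 13).
  v = [9, 5, 11, 6, 8].
Step 2: syndromes of r = [8, 12, 7, 4, 0] (all sums mod 13).
  S_0 = Σ v_i r_i = 9·8 + 5·12 + 11·7 + 6·4 + 8·0 = 233 ≡ 12.
  S_1 = Σ v_i α_i r_i = 9·7·8 + 5·1·12 + 11·2·7 + 6·3·4 + 8·6·0 = 790 ≡ 10.
  α_i^2 mod 13 = [10, 1, 4, 9, 10].
  S_2 = Σ v_i α_i^2 r_i = 9·10·8 + 5·1·12 + 11·4·7 + 6·9·4 + 8·10·0 = 1304 ≡ 4.
  S = (12, 10, 4) ≠ 0, so r is not a codeword (an error is present).
Step 3: locate the error. For a single error e at position i, S_ℓ = v_i·e·α_i^ℓ, so α_err = S_1/S_0.
  S_0^{−1} = 12^{−1} = 12 (mod 13), so α_err = 10·12 = 120 ≡ 3 = α_4. Error position i = 4.
  Consistency check: S_2/S_1 = 4·4 = 16 ≡ 3 = α_err ✓ (single-error assumption holds).
Step 4: error magnitude e = S_0/v_4 = S_0·∏_{j≠4}(α_4 − α_j) = 12·11 = 132 ≡ 2 (mod 13).
Step 5: correct position 4: c_4 = r_4 − e = 4 − 2 ≡ 2 (mod 13). Hence c = [8, 12, 7, 2, 0].
  Check: interpolating c through the α_i gives m(x) = 4 + 8·x (degree < 2) with m(α_i) = c_i for every i, so c is indeed a codeword.


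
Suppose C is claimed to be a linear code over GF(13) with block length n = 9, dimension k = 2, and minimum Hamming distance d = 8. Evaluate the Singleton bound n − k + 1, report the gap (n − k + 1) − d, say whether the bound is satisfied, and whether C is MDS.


Singleton RHS = n − k + 1 = 8, slack = 0, bound satisfied, MDS.

Singleton bound: d ≤ n − k + 1.
Here n = 9, k = 2, so n − k + 1 = 8.
Given d = 8, check d ≤ 8: YES.
Slack = (n − k + 1) − d = 0.
The code is MDS (slack = 0).
Description: the claimed parameters are [9, 2, 8]_13; such a code would be MDS (meets Singleton bound).


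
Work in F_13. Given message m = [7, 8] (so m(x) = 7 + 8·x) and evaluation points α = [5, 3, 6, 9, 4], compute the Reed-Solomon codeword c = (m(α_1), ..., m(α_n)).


c = [8, 5, 3, 1, 0]

Message polynomial: m(x) = 7 + 8·x (mod 13).
For each evaluation point α_i, compute m(α_i) mod 13:
  α_1 = 5: Horner steps 8 → 8, so m(5) = 8.
  α_2 = 3: Horner steps 8 → 5, so m(3) = 5.
  α_3 = 6: Horner steps 8 → 3, so m(6) = 3.
  α_4 = 9: Horner steps 8 → 1, so m(9) = 1.
  α_5 = 4: Horner steps 8 → 0, so m(4) = 0.
Codeword c = [8, 5, 3, 1, 0] ∈ F_13^5.


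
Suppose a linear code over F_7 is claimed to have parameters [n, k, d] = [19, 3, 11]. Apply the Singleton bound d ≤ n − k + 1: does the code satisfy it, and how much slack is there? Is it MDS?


Singleton RHS = n − k + 1 = 17, slack = 6, bound satisfied, not MDS.

Singleton bound: d ≤ n − k + 1.
Here n = 19, k = 3, so n − k + 1 = 17.
Given d = 11, check d ≤ 17: YES.
Slack = (n − k + 1) − d = 6.
The code is NOT MDS (slack = 6 > 0).
Description: the claimed parameters are [19, 3, 11]_7; such a code would be non-MDS.


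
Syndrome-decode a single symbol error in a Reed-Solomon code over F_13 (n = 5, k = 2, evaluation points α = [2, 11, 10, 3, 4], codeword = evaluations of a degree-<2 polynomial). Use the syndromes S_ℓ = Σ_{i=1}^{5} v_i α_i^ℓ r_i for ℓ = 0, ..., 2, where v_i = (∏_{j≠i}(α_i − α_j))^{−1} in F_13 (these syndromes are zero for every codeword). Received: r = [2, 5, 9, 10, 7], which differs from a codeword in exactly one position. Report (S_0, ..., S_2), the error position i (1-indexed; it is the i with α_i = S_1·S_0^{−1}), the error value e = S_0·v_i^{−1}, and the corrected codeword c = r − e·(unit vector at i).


S = (10, 4, 12), error at position 4, error magnitude e = 12, c = [2, 5, 9, 11, 7].

Step 1: column multipliers v_i = (∏_{j≠i}(α_i − α_j))^{−1} mod 13.
  i = 1 (α = 2): (2−11)(2−10)(2−3)(2−4) = (−9)·(−8)·(−1)·(−2) = 144 ≡ 1, so v_1 = 1^{−1} = 1 (mod 13).
  i = 2 (α = 11): (11−2)(11−10)(11−3)(11−4) = 9·1·8·7 = 504 ≡ 10, so v_2 = 10^{−1} = 4 (mod 13).
  i = 3 (α = 10): (10−2)(10−11)(10−3)(10−4) = 8·(−1)·7·6 = −336 ≡ 2, so v_3 = 2^{−1} = 7 (mod 13).
  i = 4 (α = 3): (3−2)(3−11)(3−10)(3−4) = 1·(−8)·(−7)·(−1) = −56 ≡ 9, so v_4 = 9^{−1} = 3 (mod 13).
  i = 5 (α = 4): (4−2)(4−11)(4−10)(4−3) = 2·(−7)·(−6)·1 = 84 ≡ 6, so v_5 = 6^{−1} = 11 (mod 13).
  v = [1, 4, 7, 3, 11].
Step 2: syndromes of r = [2, 5, 9, 10, 7] (all sums mod 13).
  S_0 = Σ v_i r_i = 1·2 + 4·5 + 7·9 + 3·10 + 11·7 = 192 ≡ 10.
  S_1 = Σ v_i α_i r_i = 1·2·2 + 4·11·5 + 7·10·9 + 3·3·10 + 11·4·7 = 1252 ≡ 4.
  α_i^2 mod 13 = [4, 4, 9, 9, 3].
  S_2 = Σ v_i α_i^2 r_i = 1·4·2 + 4·4·5 + 7·9·9 + 3·9·10 + 11·3·7 = 1156 ≡ 12.
  S = (10, 4, 12) ≠ 0, so r is not a codeword (an error is present).
Step 3: locate the error. For a single error e at position i, S_ℓ = v_i·e·α_i^ℓ, so α_err = S_1/S_0.
  S_0^{−1} = 10^{−1} = 4 (mod 13), so α_err = 4·4 = 16 ≡ 3 = α_4. Error position i = 4.
  Consistency check: S_2/S_1 = 12·10 = 120 ≡ 3 = α_err ✓ (single-error assumption holds).
Step 4: error magnitude e = S_0/v_4 = S_0·∏_{j≠4}(α_4 − α_j) = 10·9 = 90 ≡ 12 (mod 13).
Step 5: correct position 4: c_4 = r_4 − e = 10 − 12 ≡ 11 (mod 13). Hence c = [2, 5, 9, 11, 7].
  Check: interpolating c through the α_i gives m(x) = 10 + 9·x (degree < 2) with m(α_i) = c_i for every i, so c is indeed a codeword.


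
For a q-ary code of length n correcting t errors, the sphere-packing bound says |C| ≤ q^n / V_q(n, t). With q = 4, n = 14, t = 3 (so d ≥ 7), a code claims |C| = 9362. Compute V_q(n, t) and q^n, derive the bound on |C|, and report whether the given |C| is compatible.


V_q(n, t) = 10690, q^n = 268435456, Hamming bound = 25110, |C| = 9362 ≤ bound (satisfied).

Step 1: Compute V_q(n, t) = Σ_{j=0}^3 C(n, j) (q−1)^j.
  j = 0: C(14,0)·(3)^0 = 1·1 = 1.
  j = 1: C(14,1)·(3)^1 = 14·3 = 42.
  j = 2: C(14,2)·(3)^2 = 91·9 = 819.
  j = 3: C(14,3)·(3)^3 = 364·27 = 9828.
  V_q(n, t) = 1 + 42 + 819 + 9828 = 10690.
Step 2: q^n = 4^14 = 268435456.
Step 3: Hamming bound ⌊q^n / V_q(n,t)⌋ = ⌊268435456/10690⌋ = 25110.
Step 4: Compare |C| = 9362 to 25110: satisfied.
The claimed |C| lies below the Hamming bound.


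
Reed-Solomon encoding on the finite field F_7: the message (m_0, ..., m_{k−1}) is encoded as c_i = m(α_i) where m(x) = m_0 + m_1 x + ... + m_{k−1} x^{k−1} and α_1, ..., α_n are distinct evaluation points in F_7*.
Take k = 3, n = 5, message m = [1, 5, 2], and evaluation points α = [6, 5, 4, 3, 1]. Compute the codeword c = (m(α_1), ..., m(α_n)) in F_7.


c = [5, 6, 4, 6, 1]

Message polynomial: m(x) = 1 + 5·x + 2·x^2 (mod 7).
For each evaluation point α_i, compute m(α_i) mod 7:
  α_1 = 6: Horner steps 2 → 3 → 5, so m(6) = 5.
  α_2 = 5: Horner steps 2 → 1 → 6, so m(5) = 6.
  α_3 = 4: Horner steps 2 → 6 → 4, so m(4) = 4.
  α_4 = 3: Horner steps 2 → 4 → 6, so m(3) = 6.
  α_5 = 1: Horner steps 2 → 0 → 1, so m(1) = 1.
Codeword c = [5, 6, 4, 6, 1] ∈ F_7^5.


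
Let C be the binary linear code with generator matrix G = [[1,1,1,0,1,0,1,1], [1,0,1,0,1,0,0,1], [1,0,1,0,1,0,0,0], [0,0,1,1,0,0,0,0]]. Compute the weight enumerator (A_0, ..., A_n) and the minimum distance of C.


Weight distribution: A_0 = 1, A_1 = 1, A_2 = 2, A_3 = 4, A_4 = 3, A_5 = 3, A_6 = 2. Minimum distance d = 1.

Enumerate all 2^4 = 16 messages m ∈ F_2^4.
For each, compute codeword c = mG in F_2^8, then tally its weight.
  m = 0000 → c = 00000000, weight = 0.
  m = 1000 → c = 11101011, weight = 6.
  m = 0100 → c = 10101001, weight = 4.
  m = 1100 → c = 01000010, weight = 2.
  m = 0010 → c = 10101000, weight = 3.
  m = 1010 → c = 01000011, weight = 3.
  m = 0110 → c = 00000001, weight = 1.
  m = 1110 → c = 11101010, weight = 5.
  m = 0001 → c = 00110000, weight = 2.
  m = 1001 → c = 11011011, weight = 6.
  m = 0101 → c = 10011001, weight = 4.
  m = 1101 → c = 01110010, weight = 4.
  m = 0011 → c = 10011000, weight = 3.
  m = 1011 → c = 01110011, weight = 5.
  m = 0111 → c = 00110001, weight = 3.
  m = 1111 → c = 11011010, weight = 5.
Tally weights:
  weight 0: 1 codewords.
  weight 1: 1 codewords.
  weight 2: 2 codewords.
  weight 3: 4 codewords.
  weight 4: 3 codewords.
  weight 5: 3 codewords.
  weight 6: 2 codewords.
Minimum distance d = smallest w > 0 with A_w > 0 = 1.
Sanity: Σ A_w = 16 = 2^4 = 16 ✓.


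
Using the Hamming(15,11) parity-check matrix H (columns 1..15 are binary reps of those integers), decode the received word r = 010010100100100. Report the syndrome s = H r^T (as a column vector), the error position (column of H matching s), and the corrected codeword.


s = (0, 1, 1, 1)^T, error position = 7, corrected codeword c = 010010000100100

Compute s = H r^T mod 2 one row at a time:
  s_1 = 0 + 0 + 1 + 0 + 0 + 1 + 0 + 0 = 2 ≡ 0 (mod 2).
  s_2 = 0 + 1 + 0 + 1 + 0 + 1 + 0 + 0 = 3 ≡ 1 (mod 2).
  s_3 = 1 + 0 + 0 + 1 + 1 + 0 + 0 + 0 = 3 ≡ 1 (mod 2).
  s_4 = 0 + 0 + 1 + 1 + 0 + 0 + 1 + 0 = 3 ≡ 1 (mod 2).
s = (0, 1, 1, 1)^T — this equals column 7 of H (binary 0111), so error is at position 7.
Correct: flip bit 7 of r = 010010100100100 to get c = 010010000100100.


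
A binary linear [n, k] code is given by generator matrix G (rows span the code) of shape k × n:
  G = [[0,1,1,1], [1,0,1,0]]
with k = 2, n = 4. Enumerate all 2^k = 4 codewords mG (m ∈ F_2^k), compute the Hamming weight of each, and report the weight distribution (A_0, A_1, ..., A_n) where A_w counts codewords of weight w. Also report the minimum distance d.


Weight distribution: A_0 = 1, A_2 = 1, A_3 = 2. Minimum distance d = 2.

Enumerate all 2^2 = 4 messages m ∈ F_2^2.
For each, compute codeword c = mG in F_2^4, then tally its weight.
  m = 00 → c = 0000, weight = 0.
  m = 10 → c = 0111, weight = 3.
  m = 01 → c = 1010, weight = 2.
  m = 11 → c = 1101, weight = 3.
Tally weights:
  weight 0: 1 codewords.
  weight 2: 1 codewords.
  weight 3: 2 codewords.
Minimum distance d = smallest w > 0 with A_w > 0 = 2.
Sanity: Σ A_w = 4 = 2^2 = 4 ✓.


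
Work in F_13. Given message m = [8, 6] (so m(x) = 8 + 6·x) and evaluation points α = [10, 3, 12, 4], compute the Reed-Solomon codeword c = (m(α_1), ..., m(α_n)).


c = [3, 0, 2, 6]

Message polynomial: m(x) = 8 + 6·x (mod 13).
For each evaluation point α_i, compute m(α_i) mod 13:
  α_1 = 10: Horner steps 6 → 3, so m(10) = 3.
  α_2 = 3: Horner steps 6 → 0, so m(3) = 0.
  α_3 = 12: Horner steps 6 → 2, so m(12) = 2.
  α_4 = 4: Horner steps 6 → 6, so m(4) = 6.
Codeword c = [3, 0, 2, 6] ∈ F_13^4.


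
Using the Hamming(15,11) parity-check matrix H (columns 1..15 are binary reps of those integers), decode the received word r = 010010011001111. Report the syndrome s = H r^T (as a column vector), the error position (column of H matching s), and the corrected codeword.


s = (0, 1, 1, 0)^T, error position = 6, corrected codeword c = 010011011001111

Compute s = H r^T mod 2 one row at a time:
  s_1 = 1 + 1 + 0 + 0 + 1 + 1 + 1 + 1 = 6 ≡ 0 (mod 2).
  s_2 = 0 + 1 + 0 + 0 + 1 + 1 + 1 + 1 = 5 ≡ 1 (mod 2).
  s_3 = 1 + 0 + 0 + 0 + 0 + 0 + 1 + 1 = 3 ≡ 1 (mod 2).
  s_4 = 0 + 0 + 1 + 0 + 1 + 0 + 1 + 1 = 4 ≡ 0 (mod 2).
s = (0, 1, 1, 0)^T — this equals column 6 of H (binary 0110), so error is at position 6.
Correct: flip bit 6 of r = 010010011001111 to get c = 010011011001111.


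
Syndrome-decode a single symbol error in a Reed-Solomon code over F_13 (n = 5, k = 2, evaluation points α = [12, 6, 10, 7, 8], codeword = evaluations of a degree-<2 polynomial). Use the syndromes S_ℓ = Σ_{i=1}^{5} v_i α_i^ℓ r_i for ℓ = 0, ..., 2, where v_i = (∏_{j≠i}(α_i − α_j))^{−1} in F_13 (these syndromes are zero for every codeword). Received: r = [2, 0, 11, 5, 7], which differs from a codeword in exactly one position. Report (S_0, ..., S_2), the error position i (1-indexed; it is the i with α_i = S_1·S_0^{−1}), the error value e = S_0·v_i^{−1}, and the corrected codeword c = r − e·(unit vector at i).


S = (4, 11, 1), error at position 2, error magnitude e = 10, c = [2, 3, 11, 5, 7].

Step 1: column multipliers v_i = (∏_{j≠i}(α_i − α_j))^{−1} mod 13.
  i = 1 (α = 12): (12−6)(12−10)(12−7)(12−8) = 6·2·5·4 = 240 ≡ 6, so v_1 = 6^{−1} = 11 (mod 13).
  i = 2 (α = 6): (6−12)(6−10)(6−7)(6−8) = (−6)·(−4)·(−1)·(−2) = 48 ≡ 9, so v_2 = 9^{−1} = 3 (mod 13).
  i = 3 (α = 10): (10−12)(10−6)(10−7)(10−8) = (−2)·4·3·2 = −48 ≡ 4, so v_3 = 4^{−1} = 10 (mod 13).
  i = 4 (α = 7): (7−12)(7−6)(7−10)(7−8) = (−5)·1·(−3)·(−1) = −15 ≡ 11, so v_4 = 11^{−1} = 6 (mod 13).
  i = 5 (α = 8): (8−12)(8−6)(8−10)(8−7) = (−4)·2·(−2)·1 = 16 ≡ 3, so v_5 = 3^{−1} = 9 (mod 13).
  v = [11, 3, 10, 6, 9].
Step 2: syndromes of r = [2, 0, 11, 5, 7] (all sums mod 13).
  S_0 = Σ v_i r_i = 11·2 + 3·0 + 10·11 + 6·5 + 9·7 = 225 ≡ 4.
  S_1 = Σ v_i α_i r_i = 11·12·2 + 3·6·0 + 10·10·11 + 6·7·5 + 9·8·7 = 2078 ≡ 11.
  α_i^2 mod 13 = [1, 10, 9, 10, 12].
  S_2 = Σ v_i α_i^2 r_i = 11·1·2 + 3·10·0 + 10·9·11 + 6·10·5 + 9·12·7 = 2068 ≡ 1.
  S = (4, 11, 1) ≠ 0, so r is not a codeword (an error is present).
Step 3: locate the error. For a single error e at position i, S_ℓ = v_i·e·α_i^ℓ, so α_err = S_1/S_0.
  S_0^{−1} = 4^{−1} = 10 (mod 13), so α_err = 11·10 = 110 ≡ 6 = α_2. Error position i = 2.
  Consistency check: S_2/S_1 = 1·6 = 6 ≡ 6 = α_err ✓ (single-error assumption holds).
Step 4: error magnitude e = S_0/v_2 = S_0·∏_{j≠2}(α_2 − α_j) = 4·9 = 36 ≡ 10 (mod 13).
Step 5: correct position 2: c_2 = r_2 − e = 0 − 10 ≡ 3 (mod 13). Hence c = [2, 3, 11, 5, 7].
  Check: interpolating c through the α_i gives m(x) = 4 + 2·x (degree < 2) with m(α_i) = c_i for every i, so c is indeed a codeword.


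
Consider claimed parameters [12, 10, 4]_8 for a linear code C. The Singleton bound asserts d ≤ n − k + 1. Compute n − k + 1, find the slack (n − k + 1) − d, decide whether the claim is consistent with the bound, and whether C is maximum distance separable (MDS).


Singleton RHS = n − k + 1 = 3, slack = -1, bound violated (no such code; not MDS).

Singleton bound: d ≤ n − k + 1.
Here n = 12, k = 10, so n − k + 1 = 3.
Given d = 4, check d ≤ 3: NO.
Slack = (n − k + 1) − d = -1.
The slack is negative: d = 4 exceeds n − k + 1 = 3 by 1, so the Singleton bound is violated and no linear [12, 10, 4]_8 code can exist. In particular it is not MDS (MDS requires d = n − k + 1 exactly).
Description: the claimed parameters are [12, 10, 4]_8; such a code would be impossible (violates the Singleton bound).


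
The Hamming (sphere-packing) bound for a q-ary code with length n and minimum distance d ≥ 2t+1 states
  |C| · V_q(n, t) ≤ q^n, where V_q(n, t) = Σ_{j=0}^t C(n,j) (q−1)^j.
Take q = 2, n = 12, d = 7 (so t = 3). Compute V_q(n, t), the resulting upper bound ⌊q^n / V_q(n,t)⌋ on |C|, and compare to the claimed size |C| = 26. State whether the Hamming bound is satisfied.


V_q(n, t) = 299, q^n = 4096, Hamming bound = 13, |C| = 26 > bound (violated).

Step 1: Compute V_q(n, t) = Σ_{j=0}^3 C(n, j) (q−1)^j.
  j = 0: C(12,0)·(1)^0 = 1·1 = 1.
  j = 1: C(12,1)·(1)^1 = 12·1 = 12.
  j = 2: C(12,2)·(1)^2 = 66·1 = 66.
  j = 3: C(12,3)·(1)^3 = 220·1 = 220.
  V_q(n, t) = 1 + 12 + 66 + 220 = 299.
Step 2: q^n = 2^12 = 4096.
Step 3: Hamming bound ⌊q^n / V_q(n,t)⌋ = ⌊4096/299⌋ = 13.
Step 4: Compare |C| = 26 to 13: violated.
The claimed |C| lies above the Hamming bound, so no 2-ary code of length 12 with d ≥ 7 can have 26 codewords.


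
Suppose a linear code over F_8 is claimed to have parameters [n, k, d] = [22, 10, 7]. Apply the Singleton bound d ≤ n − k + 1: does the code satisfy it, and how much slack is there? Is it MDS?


Singleton RHS = n − k + 1 = 13, slack = 6, bound satisfied, not MDS.

Singleton bound: d ≤ n − k + 1.
Here n = 22, k = 10, so n − k + 1 = 13.
Given d = 7, check d ≤ 13: YES.
Slack = (n − k + 1) − d = 6.
The code is NOT MDS (slack = 6 > 0).
Description: the claimed parameters are [22, 10, 7]_8; such a code would be non-MDS.


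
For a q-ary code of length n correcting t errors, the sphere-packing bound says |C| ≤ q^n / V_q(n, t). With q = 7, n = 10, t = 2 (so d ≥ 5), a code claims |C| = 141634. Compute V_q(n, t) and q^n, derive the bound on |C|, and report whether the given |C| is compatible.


V_q(n, t) = 1681, q^n = 282475249, Hamming bound = 168040, |C| = 141634 ≤ bound (satisfied).

Step 1: Compute V_q(n, t) = Σ_{j=0}^2 C(n, j) (q−1)^j.
  j = 0: C(10,0)·(6)^0 = 1·1 = 1.
  j = 1: C(10,1)·(6)^1 = 10·6 = 60.
  j = 2: C(10,2)·(6)^2 = 45·36 = 1620.
  V_q(n, t) = 1 + 60 + 1620 = 1681.
Step 2: q^n = 7^10 = 282475249.
Step 3: Hamming bound ⌊q^n / V_q(n,t)⌋ = ⌊282475249/1681⌋ = 168040.
Step 4: Compare |C| = 141634 to 168040: satisfied.
The claimed |C| lies below the Hamming bound.


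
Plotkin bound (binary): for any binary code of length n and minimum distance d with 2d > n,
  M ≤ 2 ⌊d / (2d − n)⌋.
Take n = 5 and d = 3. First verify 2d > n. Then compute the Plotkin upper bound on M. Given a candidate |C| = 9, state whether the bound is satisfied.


Plotkin bound M ≤ 6; given |C| = 9 > bound (violated).

Check applicability: 2d = 6, n = 5.
2d − n = 1 > 0, so Plotkin applies.
Compute d/(2d−n) = 3/1 ≈ 3.0000.
⌊d/(2d−n)⌋ = 3.
Plotkin bound: M ≤ 2·3 = 6.
Given |C| = 9, check: VIOLATED.
This |C| is above the Plotkin bound, so no binary code with n = 5, d = 3 and 9 codewords exists.


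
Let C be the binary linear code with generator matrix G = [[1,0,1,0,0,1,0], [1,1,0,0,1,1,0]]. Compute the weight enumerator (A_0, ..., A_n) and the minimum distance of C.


Weight distribution: A_0 = 1, A_3 = 2, A_4 = 1. Minimum distance d = 3.

Enumerate all 2^2 = 4 messages m ∈ F_2^2.
For each, compute codeword c = mG in F_2^7, then tally its weight.
  m = 00 → c = 0000000, weight = 0.
  m = 10 → c = 1010010, weight = 3.
  m = 01 → c = 1100110, weight = 4.
  m = 11 → c = 0110100, weight = 3.
Tally weights:
  weight 0: 1 codewords.
  weight 3: 2 codewords.
  weight 4: 1 codewords.
Minimum distance d = smallest w > 0 with A_w > 0 = 3.
Sanity: Σ A_w = 4 = 2^2 = 4 ✓.


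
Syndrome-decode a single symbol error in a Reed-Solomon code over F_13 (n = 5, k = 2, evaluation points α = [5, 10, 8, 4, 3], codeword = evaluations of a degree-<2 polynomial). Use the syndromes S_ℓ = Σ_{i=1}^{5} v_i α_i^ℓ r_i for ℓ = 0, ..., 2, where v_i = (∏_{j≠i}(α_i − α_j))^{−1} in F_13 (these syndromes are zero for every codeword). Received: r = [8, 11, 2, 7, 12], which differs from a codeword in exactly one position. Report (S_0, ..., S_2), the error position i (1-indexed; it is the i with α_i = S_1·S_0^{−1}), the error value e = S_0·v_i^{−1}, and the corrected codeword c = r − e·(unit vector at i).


S = (5, 7, 2), error at position 4, error magnitude e = 10, c = [8, 11, 2, 10, 12].

Step 1: column multipliers v_i = (∏_{j≠i}(α_i − α_j))^{−1} mod 13.
  i = 1 (α = 5): (5−10)(5−8)(5−4)(5−3) = (−5)·(−3)·1·2 = 30 ≡ 4, so v_1 = 4^{−1} = 10 (mod 13).
  i = 2 (α = 10): (10−5)(10−8)(10−4)(10−3) = 5·2·6·7 = 420 ≡ 4, so v_2 = 4^{−1} = 10 (mod 13).
  i = 3 (α = 8): (8−5)(8−10)(8−4)(8−3) = 3·(−2)·4·5 = −120 ≡ 10, so v_3 = 10^{−1} = 4 (mod 13).
  i = 4 (α = 4): (4−5)(4−10)(4−8)(4−3) = (−1)·(−6)·(−4)·1 = −24 ≡ 2, so v_4 = 2^{−1} = 7 (mod 13).
  i = 5 (α = 3): (3−5)(3−10)(3−8)(3−4) = (−2)·(−7)·(−5)·(−1) = 70 ≡ 5, so v_5 = 5^{−1} = 8 (mod 13).
  v = [10, 10, 4, 7, 8].
Step 2: syndromes of r = [8, 11, 2, 7, 12] (all sums mod 13).
  S_0 = Σ v_i r_i = 10·8 + 10·11 + 4·2 + 7·7 + 8·12 = 343 ≡ 5.
  S_1 = Σ v_i α_i r_i = 10·5·8 + 10·10·11 + 4·8·2 + 7·4·7 + 8·3·12 = 2048 ≡ 7.
  α_i^2 mod 13 = [12, 9, 12, 3, 9].
  S_2 = Σ v_i α_i^2 r_i = 10·12·8 + 10·9·11 + 4·12·2 + 7·3·7 + 8·9·12 = 3057 ≡ 2.
  S = (5, 7, 2) ≠ 0, so r is not a codeword (an error is present).
Step 3: locate the error. For a single error e at position i, S_ℓ = v_i·e·α_i^ℓ, so α_err = S_1/S_0.
  S_0^{−1} = 5^{−1} = 8 (mod 13), so α_err = 7·8 = 56 ≡ 4 = α_4. Error position i = 4.
  Consistency check: S_2/S_1 = 2·2 = 4 ≡ 4 = α_err ✓ (single-error assumption holds).
Step 4: error magnitude e = S_0/v_4 = S_0·∏_{j≠4}(α_4 − α_j) = 5·2 = 10 ≡ 10 (mod 13).
Step 5: correct position 4: c_4 = r_4 − e = 7 − 10 ≡ 10 (mod 13). Hence c = [8, 11, 2, 10, 12].
  Check: interpolating c through the α_i gives m(x) = 5 + 11·x (degree < 2) with m(α_i) = c_i for every i, so c is indeed a codeword.


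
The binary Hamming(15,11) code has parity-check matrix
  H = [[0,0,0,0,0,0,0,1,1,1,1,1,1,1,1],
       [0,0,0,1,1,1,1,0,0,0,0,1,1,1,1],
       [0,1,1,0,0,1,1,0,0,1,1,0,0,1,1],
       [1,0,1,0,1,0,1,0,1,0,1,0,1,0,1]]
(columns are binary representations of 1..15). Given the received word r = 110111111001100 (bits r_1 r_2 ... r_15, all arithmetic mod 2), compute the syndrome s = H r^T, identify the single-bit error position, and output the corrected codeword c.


s = (0, 0, 1, 1)^T, error position = 3, corrected codeword c = 111111111001100

Compute s = H r^T mod 2 one row at a time:
  s_1 = 1 + 1 + 0 + 0 + 1 + 1 + 0 + 0 = 4 ≡ 0 (mod 2).
  s_2 = 1 + 1 + 1 + 1 + 1 + 1 + 0 + 0 = 6 ≡ 0 (mod 2).
  s_3 = 1 + 0 + 1 + 1 + 0 + 0 + 0 + 0 = 3 ≡ 1 (mod 2).
  s_4 = 1 + 0 + 1 + 1 + 1 + 0 + 1 + 0 = 5 ≡ 1 (mod 2).
s = (0, 0, 1, 1)^T — this equals column 3 of H (binary 0011), so error is at position 3.
Correct: flip bit 3 of r = 110111111001100 to get c = 111111111001100.


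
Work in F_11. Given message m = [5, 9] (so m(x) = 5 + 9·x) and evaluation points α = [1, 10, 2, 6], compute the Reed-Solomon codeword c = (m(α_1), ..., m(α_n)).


c = [3, 7, 1, 4]

Message polynomial: m(x) = 5 + 9·x (mod 11).
For each evaluation point α_i, compute m(α_i) mod 11:
  α_1 = 1: Horner steps 9 → 3, so m(1) = 3.
  α_2 = 10: Horner steps 9 → 7, so m(10) = 7.
  α_3 = 2: Horner steps 9 → 1, so m(2) = 1.
  α_4 = 6: Horner steps 9 → 4, so m(6) = 4.
Codeword c = [3, 7, 1, 4] ∈ F_11^4.


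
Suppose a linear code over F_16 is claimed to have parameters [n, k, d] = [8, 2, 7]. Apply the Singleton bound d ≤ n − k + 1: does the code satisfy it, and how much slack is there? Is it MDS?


Singleton RHS = n − k + 1 = 7, slack = 0, bound satisfied, MDS.

Singleton bound: d ≤ n − k + 1.
Here n = 8, k = 2, so n − k + 1 = 7.
Given d = 7, check d ≤ 7: YES.
Slack = (n − k + 1) − d = 0.
The code is MDS (slack = 0).
Description: the claimed parameters are [8, 2, 7]_16; such a code would be MDS (meets Singleton bound).


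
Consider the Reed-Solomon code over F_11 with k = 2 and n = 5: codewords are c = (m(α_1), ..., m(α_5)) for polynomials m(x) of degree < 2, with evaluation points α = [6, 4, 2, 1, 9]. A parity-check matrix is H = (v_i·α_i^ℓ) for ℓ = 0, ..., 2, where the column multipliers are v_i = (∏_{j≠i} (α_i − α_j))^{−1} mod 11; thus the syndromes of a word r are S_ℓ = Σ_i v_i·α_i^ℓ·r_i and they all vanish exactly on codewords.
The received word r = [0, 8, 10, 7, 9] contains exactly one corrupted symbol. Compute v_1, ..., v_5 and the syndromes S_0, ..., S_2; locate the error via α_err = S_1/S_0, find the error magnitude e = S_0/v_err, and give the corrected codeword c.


S = (5, 9, 3), error at position 2, error magnitude e = 3, c = [0, 5, 10, 7, 9].

Step 1: column multipliers v_i = (∏_{j≠i}(α_i − α_j))^{−1} mod 11.
  i = 1 (α = 6): (6−4)(6−2)(6−1)(6−9) = 2·4·5·(−3) = −120 ≡ 1, so v_1 = 1^{−1} = 1 (mod 11).
  i = 2 (α = 4): (4−6)(4−2)(4−1)(4−9) = (−2)·2·3·(−5) = 60 ≡ 5, so v_2 = 5^{−1} = 9 (mod 11).
  i = 3 (α = 2): (2−6)(2−4)(2−1)(2−9) = (−4)·(−2)·1·(−7) = −56 ≡ 10, so v_3 = 10^{−1} = 10 (mod 11).
  i = 4 (α = 1): (1−6)(1−4)(1−2)(1−9) = (−5)·(−3)·(−1)·(−8) = 120 ≡ 10, so v_4 = 10^{−1} = 10 (mod 11).
  i = 5 (α = 9): (9−6)(9−4)(9−2)(9−1) = 3·5·7·8 = 840 ≡ 4, so v_5 = 4^{−1} = 3 (mod 11).
  v = [1, 9, 10, 10, 3].
Step 2: syndromes of r = [0, 8, 10, 7, 9] (all sums mod 11).
  S_0 = Σ v_i r_i = 1·0 + 9·8 + 10·10 + 10·7 + 3·9 = 269 ≡ 5.
  S_1 = Σ v_i α_i r_i = 1·6·0 + 9·4·8 + 10·2·10 + 10·1·7 + 3·9·9 = 801 ≡ 9.
  α_i^2 mod 11 = [3, 5, 4, 1, 4].
  S_2 = Σ v_i α_i^2 r_i = 1·3·0 + 9·5·8 + 10·4·10 + 10·1·7 + 3·4·9 = 938 ≡ 3.
  S = (5, 9, 3) ≠ 0, so r is not a codeword (an error is present).
Step 3: locate the error. For a single error e at position i, S_ℓ = v_i·e·α_i^ℓ, so α_err = S_1/S_0.
  S_0^{−1} = 5^{−1} = 9 (mod 11), so α_err = 9·9 = 81 ≡ 4 = α_2. Error position i = 2.
  Consistency check: S_2/S_1 = 3·5 = 15 ≡ 4 = α_err ✓ (single-error assumption holds).
Step 4: error magnitude e = S_0/v_2 = S_0·∏_{j≠2}(α_2 − α_j) = 5·5 = 25 ≡ 3 (mod 11).
Step 5: correct position 2: c_2 = r_2 − e = 8 − 3 ≡ 5 (mod 11). Hence c = [0, 5, 10, 7, 9].
  Check: interpolating c through the α_i gives m(x) = 4 + 3·x (degree < 2) with m(α_i) = c_i for every i, so c is indeed a codeword.


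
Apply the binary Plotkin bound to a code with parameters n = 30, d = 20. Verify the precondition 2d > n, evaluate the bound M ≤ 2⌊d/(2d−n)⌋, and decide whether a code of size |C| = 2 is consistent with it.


Plotkin bound M ≤ 4; given |C| = 2 ≤ bound (satisfied).

Check applicability: 2d = 40, n = 30.
2d − n = 10 > 0, so Plotkin applies.
Compute d/(2d−n) = 20/10 ≈ 2.0000.
⌊d/(2d−n)⌋ = 2.
Plotkin bound: M ≤ 2·2 = 4.
Given |C| = 2, check: satisfied.
This |C| is below the Plotkin bound.


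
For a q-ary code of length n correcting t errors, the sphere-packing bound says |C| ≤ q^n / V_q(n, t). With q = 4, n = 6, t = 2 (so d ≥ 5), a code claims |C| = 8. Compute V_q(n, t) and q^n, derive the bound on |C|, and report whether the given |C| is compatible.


V_q(n, t) = 154, q^n = 4096, Hamming bound = 26, |C| = 8 ≤ bound (satisfied).

Step 1: Compute V_q(n, t) = Σ_{j=0}^2 C(n, j) (q−1)^j.
  j = 0: C(6,0)·(3)^0 = 1·1 = 1.
  j = 1: C(6,1)·(3)^1 = 6·3 = 18.
  j = 2: C(6,2)·(3)^2 = 15·9 = 135.
  V_q(n, t) = 1 + 18 + 135 = 154.
Step 2: q^n = 4^6 = 4096.
Step 3: Hamming bound ⌊q^n / V_q(n,t)⌋ = ⌊4096/154⌋ = 26.
Step 4: Compare |C| = 8 to 26: satisfied.
The claimed |C| lies below the Hamming bound.


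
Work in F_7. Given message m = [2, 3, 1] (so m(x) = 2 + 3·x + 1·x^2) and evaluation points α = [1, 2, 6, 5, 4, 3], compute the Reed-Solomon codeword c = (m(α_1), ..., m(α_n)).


c = [6, 5, 0, 0, 2, 6]

Message polynomial: m(x) = 2 + 3·x + 1·x^2 (mod 7).
For each evaluation point α_i, compute m(α_i) mod 7:
  α_1 = 1: Horner steps 1 → 4 → 6, so m(1) = 6.
  α_2 = 2: Horner steps 1 → 5 → 5, so m(2) = 5.
  α_3 = 6: Horner steps 1 → 2 → 0, so m(6) = 0.
  α_4 = 5: Horner steps 1 → 1 → 0, so m(5) = 0.
  α_5 = 4: Horner steps 1 → 0 → 2, so m(4) = 2.
  α_6 = 3: Horner steps 1 → 6 → 6, so m(3) = 6.
Codeword c = [6, 5, 0, 0, 2, 6] ∈ F_7^6.


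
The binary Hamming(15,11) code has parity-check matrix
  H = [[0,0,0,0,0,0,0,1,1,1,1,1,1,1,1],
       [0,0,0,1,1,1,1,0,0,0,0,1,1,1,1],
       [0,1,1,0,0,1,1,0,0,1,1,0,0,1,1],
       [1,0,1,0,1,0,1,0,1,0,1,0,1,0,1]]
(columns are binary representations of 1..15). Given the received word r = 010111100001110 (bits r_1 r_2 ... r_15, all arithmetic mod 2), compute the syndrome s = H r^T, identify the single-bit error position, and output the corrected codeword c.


s = (1, 1, 0, 1)^T, error position = 13, corrected codeword c = 010111100001010

Compute s = H r^T mod 2 one row at a time:
  s_1 = 0 + 0 + 0 + 0 + 1 + 1 + 1 + 0 = 3 ≡ 1 (mod 2).
  s_2 = 1 + 1 + 1 + 1 + 1 + 1 + 1 + 0 = 7 ≡ 1 (mod 2).
  s_3 = 1 + 0 + 1 + 1 + 0 + 0 + 1 + 0 = 4 ≡ 0 (mod 2).
  s_4 = 0 + 0 + 1 + 1 + 0 + 0 + 1 + 0 = 3 ≡ 1 (mod 2).
s = (1, 1, 0, 1)^T — this equals column 13 of H (binary 1101), so error is at position 13.
Correct: flip bit 13 of r = 010111100001110 to get c = 010111100001010.


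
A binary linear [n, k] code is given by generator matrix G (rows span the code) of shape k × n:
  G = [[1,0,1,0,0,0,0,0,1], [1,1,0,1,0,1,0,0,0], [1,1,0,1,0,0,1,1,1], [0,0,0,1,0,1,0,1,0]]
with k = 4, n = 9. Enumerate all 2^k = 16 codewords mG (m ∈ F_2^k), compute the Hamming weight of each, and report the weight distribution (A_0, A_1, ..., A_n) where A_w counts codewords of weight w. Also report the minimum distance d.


Weight distribution: A_0 = 1, A_3 = 4, A_4 = 5, A_5 = 4, A_6 = 2. Minimum distance d = 3.

Enumerate all 2^4 = 16 messages m ∈ F_2^4.
For each, compute codeword c = mG in F_2^9, then tally its weight.
  m = 0000 → c = 000000000, weight = 0.
  m = 1000 → c = 101000001, weight = 3.
  m = 0100 → c = 110101000, weight = 4.
  m = 1100 → c = 011101001, weight = 5.
  m = 0010 → c = 110100111, weight = 6.
  m = 1010 → c = 011100110, weight = 5.
  m = 0110 → c = 000001111, weight = 4.
  m = 1110 → c = 101001110, weight = 5.
  m = 0001 → c = 000101010, weight = 3.
  m = 1001 → c = 101101011, weight = 6.
  m = 0101 → c = 110000010, weight = 3.
  m = 1101 → c = 011000011, weight = 4.
  m = 0011 → c = 110001101, weight = 5.
  m = 1011 → c = 011001100, weight = 4.
  m = 0111 → c = 000100101, weight = 3.
  m = 1111 → c = 101100100, weight = 4.
Tally weights:
  weight 0: 1 codewords.
  weight 3: 4 codewords.
  weight 4: 5 codewords.
  weight 5: 4 codewords.
  weight 6: 2 codewords.
Minimum distance d = smallest w > 0 with A_w > 0 = 3.
Sanity: Σ A_w = 16 = 2^4 = 16 ✓.
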